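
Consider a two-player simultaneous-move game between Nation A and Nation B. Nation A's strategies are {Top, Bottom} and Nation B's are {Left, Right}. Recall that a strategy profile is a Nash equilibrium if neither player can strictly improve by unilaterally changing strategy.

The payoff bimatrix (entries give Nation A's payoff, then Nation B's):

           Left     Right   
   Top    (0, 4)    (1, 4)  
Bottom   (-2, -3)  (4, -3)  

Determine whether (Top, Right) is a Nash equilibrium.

At (Top, Right), Nation A earns 1; switching to Bottom would give 4, so Nation A would deviate.
Nation B earns 4; switching to Left would give 4, so Nation B has no profitable deviation.
Since at least one player can profitably deviate, this is not a Nash equilibrium.

No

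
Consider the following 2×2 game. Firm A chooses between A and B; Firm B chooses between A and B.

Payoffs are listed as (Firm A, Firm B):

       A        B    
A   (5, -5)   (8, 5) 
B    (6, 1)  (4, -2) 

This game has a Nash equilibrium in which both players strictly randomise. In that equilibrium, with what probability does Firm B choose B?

1/5

Let y be the probability that Firm B plays A. In a completely mixed equilibrium, Firm A must be indifferent between A and B.
Firm A's expected payoff from A is 5y + 8(1−y); from B it is 6y + 4(1−y).
Setting these equal: −3y + 8 = 2y + 4, so y = 4/5.
Therefore Firm B plays B with probability 1 − 4/5 = 1/5.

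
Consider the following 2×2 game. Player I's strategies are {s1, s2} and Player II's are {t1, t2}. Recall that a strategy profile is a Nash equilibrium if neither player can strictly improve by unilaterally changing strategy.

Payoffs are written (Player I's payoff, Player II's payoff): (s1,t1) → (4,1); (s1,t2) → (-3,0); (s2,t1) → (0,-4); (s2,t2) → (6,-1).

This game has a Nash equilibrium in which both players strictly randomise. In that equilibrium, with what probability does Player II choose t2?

4/13

Let q be the probability that Player II plays t1. In a completely mixed equilibrium, Player I must be indifferent between s1 and s2.
Player I's expected payoff from s1 is 4q − 3(1−q); from s2 it is 6(1−q).
Setting these equal: 7q − 3 = −6q + 6, so q = 9/13.
Therefore Player II plays t2 with probability 1 − 9/13 = 4/13.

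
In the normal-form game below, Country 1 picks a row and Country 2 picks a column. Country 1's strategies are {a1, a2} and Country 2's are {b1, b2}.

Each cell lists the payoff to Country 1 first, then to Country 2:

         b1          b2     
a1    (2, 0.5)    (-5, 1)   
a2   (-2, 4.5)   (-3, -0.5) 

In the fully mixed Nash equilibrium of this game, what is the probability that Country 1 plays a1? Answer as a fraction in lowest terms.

10/11

Let x be the probability that Country 1 plays a1. In a completely mixed equilibrium, Country 2 must be indifferent between b1 and b2.
Country 2's expected payoff from b1 is 0.5x + 4.5(1−x); from b2 it is x − 0.5(1−x).
Setting these equal: −4x + 4.5 = 1.5x − 0.5, so x = 10/11.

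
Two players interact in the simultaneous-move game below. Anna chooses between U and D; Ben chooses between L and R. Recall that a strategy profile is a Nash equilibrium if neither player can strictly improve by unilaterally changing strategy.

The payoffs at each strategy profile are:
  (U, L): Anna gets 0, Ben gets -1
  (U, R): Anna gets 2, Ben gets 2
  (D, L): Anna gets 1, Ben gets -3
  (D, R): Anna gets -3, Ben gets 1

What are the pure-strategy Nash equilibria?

(U, R)

(U, L): Anna prefers D (1 > 0); Ben prefers R (2 > -1) — not an equilibrium.
(U, R): Anna gets 2 ≥ -3 from D, and Ben gets 2 ≥ -1 from L — Nash equilibrium.
(D, L): Ben prefers R (1 > -3) — not an equilibrium.
(D, R): Anna prefers U (2 > -3) — not an equilibrium.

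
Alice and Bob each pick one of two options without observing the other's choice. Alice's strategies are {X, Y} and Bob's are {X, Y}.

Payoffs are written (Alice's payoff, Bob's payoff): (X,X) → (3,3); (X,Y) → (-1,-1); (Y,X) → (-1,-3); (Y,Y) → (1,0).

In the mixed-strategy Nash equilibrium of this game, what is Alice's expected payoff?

First find y, the probability Bob plays X, from Alice's indifference between X and Y: 3y − (1−y) = −y + (1−y), giving y = 1/3.
Since Alice is indifferent in equilibrium, Alice's expected payoff equals the payoff from either row against (1/3, 2/3). Using X: 3(1/3) − (2/3) = 1/3.

1/3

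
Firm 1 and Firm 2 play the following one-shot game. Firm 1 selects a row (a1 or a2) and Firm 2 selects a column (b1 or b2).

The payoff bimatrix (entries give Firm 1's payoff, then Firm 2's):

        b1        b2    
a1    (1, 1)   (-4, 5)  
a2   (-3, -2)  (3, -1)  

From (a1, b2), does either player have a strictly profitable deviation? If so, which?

Firm 1

Firm 1 at (a1, b2) earns -4; deviating to a2 yields 3 — a strict improvement.
Firm 2 earns 5; deviating to b1 yields 1 — not better.
Only Firm 1 has a strictly profitable deviation.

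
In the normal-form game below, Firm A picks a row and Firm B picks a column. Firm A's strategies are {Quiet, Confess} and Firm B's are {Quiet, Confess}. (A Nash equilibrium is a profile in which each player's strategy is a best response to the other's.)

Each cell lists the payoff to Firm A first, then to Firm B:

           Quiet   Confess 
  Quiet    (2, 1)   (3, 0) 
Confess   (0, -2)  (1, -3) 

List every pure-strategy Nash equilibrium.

(Quiet, Quiet): Firm A gets 2 ≥ 0 from Confess, and Firm B gets 1 ≥ 0 from Confess — Nash equilibrium.
(Quiet, Confess): Firm B prefers Quiet (1 > 0) — not an equilibrium.
(Confess, Quiet): Firm A prefers Quiet (2 > 0) — not an equilibrium.
(Confess, Confess): Firm A prefers Quiet (3 > 1); Firm B prefers Quiet (-2 > -3) — not an equilibrium.

(Quiet, Quiet)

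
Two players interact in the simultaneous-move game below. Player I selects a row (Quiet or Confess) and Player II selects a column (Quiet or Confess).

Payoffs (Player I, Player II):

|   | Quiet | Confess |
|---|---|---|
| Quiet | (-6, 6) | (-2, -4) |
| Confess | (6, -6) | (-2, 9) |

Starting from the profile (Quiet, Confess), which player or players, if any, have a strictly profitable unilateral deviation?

Player II

Player I at (Quiet, Confess) earns -2; deviating to Confess yields -2 — not better.
Player II earns -4; deviating to Quiet yields 6 — a strict improvement.
Only Player II has a strictly profitable deviation.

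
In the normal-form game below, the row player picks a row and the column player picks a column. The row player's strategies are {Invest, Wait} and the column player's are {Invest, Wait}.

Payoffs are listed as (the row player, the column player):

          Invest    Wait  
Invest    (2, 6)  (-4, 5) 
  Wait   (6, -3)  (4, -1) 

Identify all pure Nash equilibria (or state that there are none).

(Wait, Wait)

(Invest, Invest): the row player prefers Wait (6 > 2) — not an equilibrium.
(Invest, Wait): the row player prefers Wait (4 > -4); the column player prefers Invest (6 > 5) — not an equilibrium.
(Wait, Invest): the column player prefers Wait (-1 > -3) — not an equilibrium.
(Wait, Wait): the row player gets 4 ≥ -4 from Invest, and the column player gets -1 ≥ -3 from Invest — Nash equilibrium.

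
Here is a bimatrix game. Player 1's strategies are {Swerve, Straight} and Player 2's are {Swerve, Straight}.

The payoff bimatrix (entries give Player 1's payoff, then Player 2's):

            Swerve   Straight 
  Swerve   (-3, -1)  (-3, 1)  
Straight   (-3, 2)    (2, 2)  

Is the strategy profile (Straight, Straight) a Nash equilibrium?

At (Straight, Straight), Player 1 earns 2; switching to Swerve would give -3, so Player 1 has no profitable deviation.
Player 2 earns 2; switching to Swerve would give 2, so Player 2 has no profitable deviation.
Neither player can gain by a unilateral deviation, so this profile is a Nash equilibrium.

Yes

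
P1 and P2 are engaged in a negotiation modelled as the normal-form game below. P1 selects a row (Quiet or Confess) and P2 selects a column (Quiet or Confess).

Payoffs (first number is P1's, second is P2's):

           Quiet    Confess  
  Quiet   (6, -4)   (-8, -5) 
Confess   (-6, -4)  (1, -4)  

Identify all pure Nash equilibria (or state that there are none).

(Quiet, Quiet): P1 gets 6 ≥ -6 from Confess, and P2 gets -4 ≥ -5 from Confess — Nash equilibrium.
(Quiet, Confess): P1 prefers Confess (1 > -8); P2 prefers Quiet (-4 > -5) — not an equilibrium.
(Confess, Quiet): P1 prefers Quiet (6 > -6) — not an equilibrium.
(Confess, Confess): P1 gets 1 ≥ -8 from Quiet, and P2 gets -4 ≥ -4 from Quiet — Nash equilibrium.

(Quiet, Quiet) and (Confess, Confess)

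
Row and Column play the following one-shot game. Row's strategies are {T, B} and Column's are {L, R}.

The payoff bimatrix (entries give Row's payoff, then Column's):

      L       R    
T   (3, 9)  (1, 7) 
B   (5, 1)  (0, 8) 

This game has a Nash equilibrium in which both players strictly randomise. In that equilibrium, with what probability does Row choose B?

Let p be the probability that Row plays T. In a completely mixed equilibrium, Column must be indifferent between L and R.
Column's expected payoff from L is 9p + (1−p); from R it is 7p + 8(1−p).
Setting these equal: 8p + 1 = −p + 8, so p = 7/9.
Therefore Row plays B with probability 1 − 7/9 = 2/9.

2/9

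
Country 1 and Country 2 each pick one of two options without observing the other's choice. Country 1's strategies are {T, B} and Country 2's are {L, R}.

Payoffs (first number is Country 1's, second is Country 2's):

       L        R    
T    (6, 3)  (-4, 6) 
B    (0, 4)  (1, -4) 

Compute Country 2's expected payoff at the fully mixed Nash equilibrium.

First find p, the probability Country 1 plays T, from Country 2's indifference between L and R: 3p + 4(1−p) = 6p − 4(1−p), giving p = 8/11.
Since Country 2 is indifferent in equilibrium, Country 2's expected payoff equals the payoff from either column against (8/11, 3/11). Using L: 3(8/11) + 4(3/11) = 36/11.

36/11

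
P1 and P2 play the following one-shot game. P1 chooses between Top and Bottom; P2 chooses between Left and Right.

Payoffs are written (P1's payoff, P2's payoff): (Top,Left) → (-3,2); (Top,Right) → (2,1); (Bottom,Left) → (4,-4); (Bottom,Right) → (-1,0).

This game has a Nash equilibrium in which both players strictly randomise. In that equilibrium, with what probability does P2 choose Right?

7/10

Let y be the probability that P2 plays Left. In a completely mixed equilibrium, P1 must be indifferent between Top and Bottom.
P1's expected payoff from Top is −3y + 2(1−y); from Bottom it is 4y − (1−y).
Setting these equal: −5y + 2 = 5y − 1, so y = 3/10.
Therefore P2 plays Right with probability 1 − 3/10 = 7/10.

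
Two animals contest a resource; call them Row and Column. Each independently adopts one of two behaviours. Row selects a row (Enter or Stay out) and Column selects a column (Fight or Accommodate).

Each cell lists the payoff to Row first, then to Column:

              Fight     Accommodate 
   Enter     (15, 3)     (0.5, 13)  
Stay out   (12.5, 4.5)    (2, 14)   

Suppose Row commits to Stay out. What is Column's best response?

Accommodate

Against Stay out, Column earns 4.5 from Fight and 14 from Accommodate.
So Accommodate is the best response.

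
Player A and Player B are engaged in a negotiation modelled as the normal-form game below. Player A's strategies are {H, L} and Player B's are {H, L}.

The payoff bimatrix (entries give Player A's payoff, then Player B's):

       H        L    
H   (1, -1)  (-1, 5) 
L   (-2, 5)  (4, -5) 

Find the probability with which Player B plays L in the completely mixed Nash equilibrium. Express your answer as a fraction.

Let q be the probability that Player B plays H. In a completely mixed equilibrium, Player A must be indifferent between H and L.
Player A's expected payoff from H is q − (1−q); from L it is −2q + 4(1−q).
Setting these equal: 2q − 1 = −6q + 4, so q = 5/8.
Therefore Player B plays L with probability 1 − 5/8 = 3/8.

3/8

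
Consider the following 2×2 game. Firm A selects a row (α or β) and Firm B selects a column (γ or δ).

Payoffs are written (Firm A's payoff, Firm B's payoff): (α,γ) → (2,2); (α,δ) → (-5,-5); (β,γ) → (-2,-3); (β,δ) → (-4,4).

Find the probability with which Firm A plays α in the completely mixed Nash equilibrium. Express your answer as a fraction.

1/2

Let r be the probability that Firm A plays α. In a completely mixed equilibrium, Firm B must be indifferent between γ and δ.
Firm B's expected payoff from γ is 2r − 3(1−r); from δ it is −5r + 4(1−r).
Setting these equal: 5r − 3 = −9r + 4, so r = 1/2.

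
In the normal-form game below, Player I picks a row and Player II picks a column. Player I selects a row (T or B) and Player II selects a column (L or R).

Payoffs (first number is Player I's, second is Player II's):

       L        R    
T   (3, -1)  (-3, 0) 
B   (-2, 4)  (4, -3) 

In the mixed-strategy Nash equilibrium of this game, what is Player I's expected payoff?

First find y, the probability Player II plays L, from Player I's indifference between T and B: 3y − 3(1−y) = −2y + 4(1−y), giving y = 7/12.
Since Player I is indifferent in equilibrium, Player I's expected payoff equals the payoff from either row against (7/12, 5/12). Using T: 3(7/12) − 3(5/12) = 1/2.

1/2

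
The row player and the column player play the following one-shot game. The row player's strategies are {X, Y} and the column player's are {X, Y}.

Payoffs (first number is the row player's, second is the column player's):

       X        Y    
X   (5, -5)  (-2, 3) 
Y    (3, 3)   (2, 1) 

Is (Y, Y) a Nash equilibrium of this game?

At (Y, Y), the row player earns 2; switching to X would give -2, so the row player has no profitable deviation.
The column player earns 1; switching to X would give 3, so the column player would deviate.
Since at least one player can profitably deviate, this is not a Nash equilibrium.

No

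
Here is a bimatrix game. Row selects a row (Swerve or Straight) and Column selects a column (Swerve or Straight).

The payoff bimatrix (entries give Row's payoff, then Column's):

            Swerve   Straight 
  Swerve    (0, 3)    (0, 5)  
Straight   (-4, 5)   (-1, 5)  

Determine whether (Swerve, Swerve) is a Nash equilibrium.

No

At (Swerve, Swerve), Row earns 0; switching to Straight would give -4, so Row has no profitable deviation.
Column earns 3; switching to Straight would give 5, so Column would deviate.
Since at least one player can profitably deviate, this is not a Nash equilibrium.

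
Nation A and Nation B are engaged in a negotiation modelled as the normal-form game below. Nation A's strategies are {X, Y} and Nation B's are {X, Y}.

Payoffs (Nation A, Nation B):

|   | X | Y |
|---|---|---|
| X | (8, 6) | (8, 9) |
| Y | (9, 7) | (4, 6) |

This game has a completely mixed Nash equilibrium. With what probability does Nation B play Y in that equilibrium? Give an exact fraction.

Let c be the probability that Nation B plays X. In a completely mixed equilibrium, Nation A must be indifferent between X and Y.
Nation A's expected payoff from X is 8c + 8(1−c); from Y it is 9c + 4(1−c).
Setting these equal: 8 = 5c + 4, so c = 4/5.
Therefore Nation B plays Y with probability 1 − 4/5 = 1/5.

1/5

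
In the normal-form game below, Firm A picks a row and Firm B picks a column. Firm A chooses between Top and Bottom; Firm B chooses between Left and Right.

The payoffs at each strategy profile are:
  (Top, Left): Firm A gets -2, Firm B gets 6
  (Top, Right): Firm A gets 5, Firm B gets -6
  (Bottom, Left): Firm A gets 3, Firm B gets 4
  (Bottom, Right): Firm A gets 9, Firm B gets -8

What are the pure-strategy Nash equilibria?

(Top, Left): Firm A prefers Bottom (3 > -2) — not an equilibrium.
(Top, Right): Firm A prefers Bottom (9 > 5); Firm B prefers Left (6 > -6) — not an equilibrium.
(Bottom, Left): Firm A gets 3 ≥ -2 from Top, and Firm B gets 4 ≥ -8 from Right — Nash equilibrium.
(Bottom, Right): Firm B prefers Left (4 > -8) — not an equilibrium.

(Bottom, Left)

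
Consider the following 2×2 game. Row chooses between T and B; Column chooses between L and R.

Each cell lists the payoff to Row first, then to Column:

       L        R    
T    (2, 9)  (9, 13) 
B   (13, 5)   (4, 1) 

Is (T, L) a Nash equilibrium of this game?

No

At (T, L), Row earns 2; switching to B would give 13, so Row would deviate.
Column earns 9; switching to R would give 13, so Column would deviate.
Since at least one player can profitably deviate, this is not a Nash equilibrium.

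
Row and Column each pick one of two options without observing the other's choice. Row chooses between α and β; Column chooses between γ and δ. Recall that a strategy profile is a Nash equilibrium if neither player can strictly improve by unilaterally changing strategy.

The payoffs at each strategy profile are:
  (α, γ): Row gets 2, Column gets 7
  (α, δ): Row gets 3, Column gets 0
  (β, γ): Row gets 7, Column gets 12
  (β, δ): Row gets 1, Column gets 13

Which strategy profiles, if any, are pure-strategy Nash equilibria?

(α, γ): Row prefers β (7 > 2) — not an equilibrium.
(α, δ): Column prefers γ (7 > 0) — not an equilibrium.
(β, γ): Column prefers δ (13 > 12) — not an equilibrium.
(β, δ): Row prefers α (3 > 1) — not an equilibrium.

none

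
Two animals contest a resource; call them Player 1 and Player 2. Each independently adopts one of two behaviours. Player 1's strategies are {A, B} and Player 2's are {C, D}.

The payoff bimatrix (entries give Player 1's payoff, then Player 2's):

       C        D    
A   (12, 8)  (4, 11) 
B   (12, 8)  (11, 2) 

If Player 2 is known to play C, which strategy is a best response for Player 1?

either — both A and B are best responses

Against C, Player 1 earns 12 from A and 12 from B.
So either strategy is a best response.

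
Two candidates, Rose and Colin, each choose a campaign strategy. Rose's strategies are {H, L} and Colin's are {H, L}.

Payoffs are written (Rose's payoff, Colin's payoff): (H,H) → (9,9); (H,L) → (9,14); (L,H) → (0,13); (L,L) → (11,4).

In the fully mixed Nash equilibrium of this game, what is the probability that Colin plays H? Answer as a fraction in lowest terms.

Let q be the probability that Colin plays H. In a completely mixed equilibrium, Rose must be indifferent between H and L.
Rose's expected payoff from H is 9q + 9(1−q); from L it is 11(1−q).
Setting these equal: 9 = −11q + 11, so q = 2/11.

2/11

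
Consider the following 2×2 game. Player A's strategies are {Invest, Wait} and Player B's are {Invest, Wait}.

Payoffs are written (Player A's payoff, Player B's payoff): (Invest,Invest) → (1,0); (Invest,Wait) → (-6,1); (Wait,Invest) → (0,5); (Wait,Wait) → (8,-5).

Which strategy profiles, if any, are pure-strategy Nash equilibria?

(Invest, Invest): Player B prefers Wait (1 > 0) — not an equilibrium.
(Invest, Wait): Player A prefers Wait (8 > -6) — not an equilibrium.
(Wait, Invest): Player A prefers Invest (1 > 0) — not an equilibrium.
(Wait, Wait): Player B prefers Invest (5 > -5) — not an equilibrium.

none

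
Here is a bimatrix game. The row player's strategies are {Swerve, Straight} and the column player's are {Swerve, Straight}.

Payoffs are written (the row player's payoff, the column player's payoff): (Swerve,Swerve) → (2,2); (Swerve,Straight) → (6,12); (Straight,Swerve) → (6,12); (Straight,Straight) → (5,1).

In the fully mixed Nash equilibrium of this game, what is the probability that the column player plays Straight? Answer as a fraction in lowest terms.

Let c be the probability that the column player plays Swerve. In a completely mixed equilibrium, the row player must be indifferent between Swerve and Straight.
The row player's expected payoff from Swerve is 2c + 6(1−c); from Straight it is 6c + 5(1−c).
Setting these equal: −4c + 6 = c + 5, so c = 1/5.
Therefore the column player plays Straight with probability 1 − 1/5 = 4/5.

4/5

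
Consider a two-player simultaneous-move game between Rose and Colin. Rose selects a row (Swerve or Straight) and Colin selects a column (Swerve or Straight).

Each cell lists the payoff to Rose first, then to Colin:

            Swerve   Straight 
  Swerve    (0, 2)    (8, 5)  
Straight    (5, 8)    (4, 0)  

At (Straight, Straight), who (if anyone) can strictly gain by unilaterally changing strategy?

Both

Rose at (Straight, Straight) earns 4; deviating to Swerve yields 8 — a strict improvement.
Colin earns 0; deviating to Swerve yields 8 — a strict improvement.
Both Rose and Colin have strictly profitable deviations.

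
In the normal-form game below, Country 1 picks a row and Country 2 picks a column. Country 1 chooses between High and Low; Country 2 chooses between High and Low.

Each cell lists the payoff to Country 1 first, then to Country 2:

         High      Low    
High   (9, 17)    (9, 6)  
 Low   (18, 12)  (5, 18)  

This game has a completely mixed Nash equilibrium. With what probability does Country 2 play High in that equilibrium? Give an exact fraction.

Let q be the probability that Country 2 plays High. In a completely mixed equilibrium, Country 1 must be indifferent between High and Low.
Country 1's expected payoff from High is 9q + 9(1−q); from Low it is 18q + 5(1−q).
Setting these equal: 9 = 13q + 5, so q = 4/13.

4/13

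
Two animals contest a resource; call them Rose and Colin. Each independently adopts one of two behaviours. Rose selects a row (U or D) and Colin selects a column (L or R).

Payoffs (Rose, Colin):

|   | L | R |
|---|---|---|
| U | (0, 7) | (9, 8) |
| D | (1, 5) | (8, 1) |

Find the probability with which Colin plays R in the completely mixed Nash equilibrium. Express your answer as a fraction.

1/2

Let c be the probability that Colin plays L. In a completely mixed equilibrium, Rose must be indifferent between U and D.
Rose's expected payoff from U is 9(1−c); from D it is c + 8(1−c).
Setting these equal: −9c + 9 = −7c + 8, so c = 1/2.
Therefore Colin plays R with probability 1 − 1/2 = 1/2.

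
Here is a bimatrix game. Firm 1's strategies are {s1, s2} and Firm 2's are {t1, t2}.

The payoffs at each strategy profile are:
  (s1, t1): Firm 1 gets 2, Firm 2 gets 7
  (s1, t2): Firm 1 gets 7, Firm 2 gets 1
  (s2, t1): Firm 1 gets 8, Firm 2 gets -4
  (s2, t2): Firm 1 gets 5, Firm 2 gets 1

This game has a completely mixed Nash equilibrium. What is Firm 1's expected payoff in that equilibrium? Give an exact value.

23/4

First find y, the probability Firm 2 plays t1, from Firm 1's indifference between s1 and s2: 2y + 7(1−y) = 8y + 5(1−y), giving y = 1/4.
Since Firm 1 is indifferent in equilibrium, Firm 1's expected payoff equals the payoff from either row against (1/4, 3/4). Using s1: 2(1/4) + 7(3/4) = 23/4.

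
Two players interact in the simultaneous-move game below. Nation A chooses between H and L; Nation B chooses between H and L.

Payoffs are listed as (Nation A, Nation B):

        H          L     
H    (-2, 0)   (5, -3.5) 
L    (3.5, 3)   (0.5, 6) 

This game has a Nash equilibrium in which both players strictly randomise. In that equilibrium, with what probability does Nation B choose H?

9/20

Let c be the probability that Nation B plays H. In a completely mixed equilibrium, Nation A must be indifferent between H and L.
Nation A's expected payoff from H is −2c + 5(1−c); from L it is 3.5c + 0.5(1−c).
Setting these equal: −7c + 5 = 3c + 0.5, so c = 9/20.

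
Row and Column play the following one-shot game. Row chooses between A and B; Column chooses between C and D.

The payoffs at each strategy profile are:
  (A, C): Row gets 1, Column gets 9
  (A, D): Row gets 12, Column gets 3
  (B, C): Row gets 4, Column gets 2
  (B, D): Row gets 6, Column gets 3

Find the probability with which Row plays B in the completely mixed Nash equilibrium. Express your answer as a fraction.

6/7

Let r be the probability that Row plays A. In a completely mixed equilibrium, Column must be indifferent between C and D.
Column's expected payoff from C is 9r + 2(1−r); from D it is 3r + 3(1−r).
Setting these equal: 7r + 2 = 3, so r = 1/7.
Therefore Row plays B with probability 1 − 1/7 = 6/7.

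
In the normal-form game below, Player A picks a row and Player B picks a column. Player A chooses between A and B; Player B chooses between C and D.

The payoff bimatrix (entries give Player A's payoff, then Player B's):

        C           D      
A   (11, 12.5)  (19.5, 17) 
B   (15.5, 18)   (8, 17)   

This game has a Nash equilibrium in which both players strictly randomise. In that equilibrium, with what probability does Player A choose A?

2/11

Let x be the probability that Player A plays A. In a completely mixed equilibrium, Player B must be indifferent between C and D.
Player B's expected payoff from C is 12.5x + 18(1−x); from D it is 17x + 17(1−x).
Setting these equal: −5.5x + 18 = 17, so x = 2/11.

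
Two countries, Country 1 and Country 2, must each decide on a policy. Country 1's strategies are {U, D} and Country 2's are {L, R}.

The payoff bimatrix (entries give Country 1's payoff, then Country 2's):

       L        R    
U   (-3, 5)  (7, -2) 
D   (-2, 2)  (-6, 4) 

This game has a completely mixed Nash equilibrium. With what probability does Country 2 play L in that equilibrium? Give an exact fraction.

13/14

Let q be the probability that Country 2 plays L. In a completely mixed equilibrium, Country 1 must be indifferent between U and D.
Country 1's expected payoff from U is −3q + 7(1−q); from D it is −2q − 6(1−q).
Setting these equal: −10q + 7 = 4q − 6, so q = 13/14.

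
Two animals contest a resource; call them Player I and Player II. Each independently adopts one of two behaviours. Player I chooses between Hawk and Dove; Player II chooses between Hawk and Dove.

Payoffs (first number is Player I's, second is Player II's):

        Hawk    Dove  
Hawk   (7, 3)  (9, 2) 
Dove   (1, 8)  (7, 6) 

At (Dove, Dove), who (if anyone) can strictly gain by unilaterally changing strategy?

Both

Player I at (Dove, Dove) earns 7; deviating to Hawk yields 9 — a strict improvement.
Player II earns 6; deviating to Hawk yields 8 — a strict improvement.
Both Player I and Player II have strictly profitable deviations.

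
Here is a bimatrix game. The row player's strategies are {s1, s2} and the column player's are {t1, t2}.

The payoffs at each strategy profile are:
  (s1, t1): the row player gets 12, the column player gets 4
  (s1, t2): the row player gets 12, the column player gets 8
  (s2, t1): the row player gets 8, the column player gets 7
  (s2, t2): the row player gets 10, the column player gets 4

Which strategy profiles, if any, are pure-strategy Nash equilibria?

(s1, t1): the column player prefers t2 (8 > 4) — not an equilibrium.
(s1, t2): the row player gets 12 ≥ 10 from s2, and the column player gets 8 ≥ 4 from t1 — Nash equilibrium.
(s2, t1): the row player prefers s1 (12 > 8) — not an equilibrium.
(s2, t2): the row player prefers s1 (12 > 10); the column player prefers t1 (7 > 4) — not an equilibrium.

(s1, t2)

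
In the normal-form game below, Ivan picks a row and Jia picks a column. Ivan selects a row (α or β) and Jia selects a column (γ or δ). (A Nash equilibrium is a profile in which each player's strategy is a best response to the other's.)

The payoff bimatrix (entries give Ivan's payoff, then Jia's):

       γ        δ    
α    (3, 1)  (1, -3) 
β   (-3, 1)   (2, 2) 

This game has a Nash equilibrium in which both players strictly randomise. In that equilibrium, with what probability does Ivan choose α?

1/5

Let r be the probability that Ivan plays α. In a completely mixed equilibrium, Jia must be indifferent between γ and δ.
Jia's expected payoff from γ is r + (1−r); from δ it is −3r + 2(1−r).
Setting these equal: 1 = −5r + 2, so r = 1/5.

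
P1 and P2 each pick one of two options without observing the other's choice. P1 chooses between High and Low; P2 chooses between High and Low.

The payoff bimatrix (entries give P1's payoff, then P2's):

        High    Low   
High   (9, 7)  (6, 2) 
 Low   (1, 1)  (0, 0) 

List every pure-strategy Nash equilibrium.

(High, High): P1 gets 9 ≥ 1 from Low, and P2 gets 7 ≥ 2 from Low — Nash equilibrium.
(High, Low): P2 prefers High (7 > 2) — not an equilibrium.
(Low, High): P1 prefers High (9 > 1) — not an equilibrium.
(Low, Low): P1 prefers High (6 > 0); P2 prefers High (1 > 0) — not an equilibrium.

(High, High)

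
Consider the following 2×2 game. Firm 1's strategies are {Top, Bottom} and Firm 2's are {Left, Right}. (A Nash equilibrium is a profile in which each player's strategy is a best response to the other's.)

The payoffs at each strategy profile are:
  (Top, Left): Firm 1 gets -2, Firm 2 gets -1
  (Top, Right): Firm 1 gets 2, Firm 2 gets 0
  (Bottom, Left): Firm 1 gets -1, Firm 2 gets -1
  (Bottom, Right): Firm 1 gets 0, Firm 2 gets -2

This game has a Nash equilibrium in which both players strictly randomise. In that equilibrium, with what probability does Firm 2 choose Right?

1/3

Let c be the probability that Firm 2 plays Left. In a completely mixed equilibrium, Firm 1 must be indifferent between Top and Bottom.
Firm 1's expected payoff from Top is −2c + 2(1−c); from Bottom it is −c.
Setting these equal: −4c + 2 = −c, so c = 2/3.
Therefore Firm 2 plays Right with probability 1 − 2/3 = 1/3.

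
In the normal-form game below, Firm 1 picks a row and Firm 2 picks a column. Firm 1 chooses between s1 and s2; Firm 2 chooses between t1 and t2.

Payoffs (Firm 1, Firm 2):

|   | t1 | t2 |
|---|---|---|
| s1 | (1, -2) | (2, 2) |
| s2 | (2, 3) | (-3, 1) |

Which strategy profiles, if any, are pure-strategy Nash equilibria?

(s1, t2) and (s2, t1)

(s1, t1): Firm 1 prefers s2 (2 > 1); Firm 2 prefers t2 (2 > -2) — not an equilibrium.
(s1, t2): Firm 1 gets 2 ≥ -3 from s2, and Firm 2 gets 2 ≥ -2 from t1 — Nash equilibrium.
(s2, t1): Firm 1 gets 2 ≥ 1 from s1, and Firm 2 gets 3 ≥ 1 from t2 — Nash equilibrium.
(s2, t2): Firm 1 prefers s1 (2 > -3); Firm 2 prefers t1 (3 > 1) — not an equilibrium.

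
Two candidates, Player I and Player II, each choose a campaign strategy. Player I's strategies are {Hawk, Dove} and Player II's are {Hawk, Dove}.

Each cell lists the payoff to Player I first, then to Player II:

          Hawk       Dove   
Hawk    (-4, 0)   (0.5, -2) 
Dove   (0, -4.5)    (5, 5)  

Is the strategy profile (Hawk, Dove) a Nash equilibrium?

At (Hawk, Dove), Player I earns 0.5; switching to Dove would give 5, so Player I would deviate.
Player II earns -2; switching to Hawk would give 0, so Player II would deviate.
Since at least one player can profitably deviate, this is not a Nash equilibrium.

No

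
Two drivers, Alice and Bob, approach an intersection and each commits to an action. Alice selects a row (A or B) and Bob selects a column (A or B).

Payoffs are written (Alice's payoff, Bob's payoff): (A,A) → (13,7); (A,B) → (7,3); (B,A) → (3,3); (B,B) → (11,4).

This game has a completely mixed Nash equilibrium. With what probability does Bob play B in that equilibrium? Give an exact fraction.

5/7

Let q be the probability that Bob plays A. In a completely mixed equilibrium, Alice must be indifferent between A and B.
Alice's expected payoff from A is 13q + 7(1−q); from B it is 3q + 11(1−q).
Setting these equal: 6q + 7 = −8q + 11, so q = 2/7.
Therefore Bob plays B with probability 1 − 2/7 = 5/7.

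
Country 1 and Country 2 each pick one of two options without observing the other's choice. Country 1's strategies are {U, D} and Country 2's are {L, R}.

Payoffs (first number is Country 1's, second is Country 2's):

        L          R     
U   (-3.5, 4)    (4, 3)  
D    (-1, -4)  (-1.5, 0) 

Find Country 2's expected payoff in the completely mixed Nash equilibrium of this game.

First find x, the probability Country 1 plays U, from Country 2's indifference between L and R: 4x − 4(1−x) = 3x, giving x = 4/5.
Since Country 2 is indifferent in equilibrium, Country 2's expected payoff equals the payoff from either column against (4/5, 1/5). Using L: 4(4/5) − 4(1/5) = 12/5.

12/5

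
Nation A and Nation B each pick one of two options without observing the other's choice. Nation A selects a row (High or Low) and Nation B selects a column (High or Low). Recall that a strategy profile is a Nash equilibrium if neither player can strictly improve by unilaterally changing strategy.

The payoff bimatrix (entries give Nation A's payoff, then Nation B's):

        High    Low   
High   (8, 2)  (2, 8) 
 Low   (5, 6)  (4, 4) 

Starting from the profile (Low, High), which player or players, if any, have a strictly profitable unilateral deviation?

Nation A at (Low, High) earns 5; deviating to High yields 8 — a strict improvement.
Nation B earns 6; deviating to Low yields 4 — not better.
Only Nation A has a strictly profitable deviation.

Nation A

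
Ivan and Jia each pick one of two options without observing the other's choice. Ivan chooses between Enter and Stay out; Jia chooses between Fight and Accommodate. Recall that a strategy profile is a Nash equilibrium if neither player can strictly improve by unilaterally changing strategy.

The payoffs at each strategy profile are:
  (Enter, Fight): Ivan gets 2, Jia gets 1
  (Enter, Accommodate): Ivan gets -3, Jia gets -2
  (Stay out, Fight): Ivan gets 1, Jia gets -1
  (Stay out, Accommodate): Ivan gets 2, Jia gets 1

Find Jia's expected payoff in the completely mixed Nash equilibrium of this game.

First find x, the probability Ivan plays Enter, from Jia's indifference between Fight and Accommodate: x − (1−x) = −2x + (1−x), giving x = 2/5.
Since Jia is indifferent in equilibrium, Jia's expected payoff equals the payoff from either column against (2/5, 3/5). Using Fight: (2/5) − (3/5) = -1/5.

-1/5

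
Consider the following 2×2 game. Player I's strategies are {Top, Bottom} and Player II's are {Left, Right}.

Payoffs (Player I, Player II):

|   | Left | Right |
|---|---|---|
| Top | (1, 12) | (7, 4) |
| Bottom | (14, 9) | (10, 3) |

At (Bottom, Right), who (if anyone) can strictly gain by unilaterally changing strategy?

Player II

Player I at (Bottom, Right) earns 10; deviating to Top yields 7 — not better.
Player II earns 3; deviating to Left yields 9 — a strict improvement.
Only Player II has a strictly profitable deviation.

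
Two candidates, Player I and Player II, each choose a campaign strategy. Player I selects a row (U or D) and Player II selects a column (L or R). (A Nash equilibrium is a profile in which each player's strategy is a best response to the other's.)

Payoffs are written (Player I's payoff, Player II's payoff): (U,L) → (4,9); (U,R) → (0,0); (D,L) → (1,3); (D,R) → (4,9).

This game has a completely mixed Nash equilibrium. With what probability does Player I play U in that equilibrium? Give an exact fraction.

2/5

Let r be the probability that Player I plays U. In a completely mixed equilibrium, Player II must be indifferent between L and R.
Player II's expected payoff from L is 9r + 3(1−r); from R it is 9(1−r).
Setting these equal: 6r + 3 = −9r + 9, so r = 2/5.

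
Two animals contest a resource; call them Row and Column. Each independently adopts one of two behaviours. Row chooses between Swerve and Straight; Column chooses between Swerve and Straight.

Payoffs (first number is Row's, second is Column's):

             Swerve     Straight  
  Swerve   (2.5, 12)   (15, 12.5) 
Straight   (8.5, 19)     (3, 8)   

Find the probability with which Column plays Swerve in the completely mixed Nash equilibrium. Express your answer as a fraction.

2/3

Let y be the probability that Column plays Swerve. In a completely mixed equilibrium, Row must be indifferent between Swerve and Straight.
Row's expected payoff from Swerve is 2.5y + 15(1−y); from Straight it is 8.5y + 3(1−y).
Setting these equal: −12.5y + 15 = 5.5y + 3, so y = 2/3.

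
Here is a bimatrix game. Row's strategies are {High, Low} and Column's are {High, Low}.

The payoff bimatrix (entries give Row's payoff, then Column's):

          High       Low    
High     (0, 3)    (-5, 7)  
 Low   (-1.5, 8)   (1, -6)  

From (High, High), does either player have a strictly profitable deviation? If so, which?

Column

Row at (High, High) earns 0; deviating to Low yields -1.5 — not better.
Column earns 3; deviating to Low yields 7 — a strict improvement.
Only Column has a strictly profitable deviation.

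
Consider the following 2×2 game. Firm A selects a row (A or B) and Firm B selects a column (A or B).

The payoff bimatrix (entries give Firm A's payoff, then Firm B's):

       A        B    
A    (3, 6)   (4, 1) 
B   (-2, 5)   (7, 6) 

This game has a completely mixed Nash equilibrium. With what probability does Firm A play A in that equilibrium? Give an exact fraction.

Let p be the probability that Firm A plays A. In a completely mixed equilibrium, Firm B must be indifferent between A and B.
Firm B's expected payoff from A is 6p + 5(1−p); from B it is p + 6(1−p).
Setting these equal: p + 5 = −5p + 6, so p = 1/6.

1/6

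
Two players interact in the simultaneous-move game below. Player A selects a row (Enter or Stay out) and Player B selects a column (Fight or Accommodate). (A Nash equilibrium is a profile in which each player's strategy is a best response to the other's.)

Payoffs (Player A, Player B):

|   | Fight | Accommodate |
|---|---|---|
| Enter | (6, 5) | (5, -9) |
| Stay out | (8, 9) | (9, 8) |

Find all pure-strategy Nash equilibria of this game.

(Enter, Fight): Player A prefers Stay out (8 > 6) — not an equilibrium.
(Enter, Accommodate): Player A prefers Stay out (9 > 5); Player B prefers Fight (5 > -9) — not an equilibrium.
(Stay out, Fight): Player A gets 8 ≥ 6 from Enter, and Player B gets 9 ≥ 8 from Accommodate — Nash equilibrium.
(Stay out, Accommodate): Player B prefers Fight (9 > 8) — not an equilibrium.

(Stay out, Fight)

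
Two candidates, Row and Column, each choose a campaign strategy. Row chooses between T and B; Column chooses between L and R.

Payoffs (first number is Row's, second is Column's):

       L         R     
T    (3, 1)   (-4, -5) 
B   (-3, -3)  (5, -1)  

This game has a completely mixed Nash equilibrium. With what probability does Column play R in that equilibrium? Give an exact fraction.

Let y be the probability that Column plays L. In a completely mixed equilibrium, Row must be indifferent between T and B.
Row's expected payoff from T is 3y − 4(1−y); from B it is −3y + 5(1−y).
Setting these equal: 7y − 4 = −8y + 5, so y = 3/5.
Therefore Column plays R with probability 1 − 3/5 = 2/5.

2/5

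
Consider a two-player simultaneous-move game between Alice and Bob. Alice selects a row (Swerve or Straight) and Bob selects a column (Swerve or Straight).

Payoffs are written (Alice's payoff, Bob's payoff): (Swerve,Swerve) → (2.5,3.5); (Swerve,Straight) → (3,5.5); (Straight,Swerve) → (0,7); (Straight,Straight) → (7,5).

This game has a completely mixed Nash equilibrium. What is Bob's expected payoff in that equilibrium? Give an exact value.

First find x, the probability Alice plays Swerve, from Bob's indifference between Swerve and Straight: 3.5x + 7(1−x) = 5.5x + 5(1−x), giving x = 1/2.
Since Bob is indifferent in equilibrium, Bob's expected payoff equals the payoff from either column against (1/2, 1/2). Using Swerve: 3.5(1/2) + 7(1/2) = 21/4.

21/4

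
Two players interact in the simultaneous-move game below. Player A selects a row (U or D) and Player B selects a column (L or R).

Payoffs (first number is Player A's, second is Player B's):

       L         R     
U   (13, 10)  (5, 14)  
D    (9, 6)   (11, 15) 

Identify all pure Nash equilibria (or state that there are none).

(D, R)

(U, L): Player B prefers R (14 > 10) — not an equilibrium.
(U, R): Player A prefers D (11 > 5) — not an equilibrium.
(D, L): Player A prefers U (13 > 9); Player B prefers R (15 > 6) — not an equilibrium.
(D, R): Player A gets 11 ≥ 5 from U, and Player B gets 15 ≥ 6 from L — Nash equilibrium.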